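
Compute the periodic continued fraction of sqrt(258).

[16; (16, 32)]

Write x_i = (sqrt(258) + m_i)/d_i with (m_0, d_0) = (0, 1). a_0 = floor(sqrt(258)) = 16, since 16^2 = 256 <= 258 < 289 = 17^2.
Iterate m_{i+1} = d_i*a_i - m_i, d_{i+1} = (258 - m_{i+1}^2)/d_i, a_{i+1} = floor((a_0 + m_{i+1})/d_{i+1}):
  m_1 = 1*16 - 0 = 16, d_1 = (258 - 16^2)/1 = 2/1 = 2, a_1 = floor((16 + 16)/2) = 16.
  m_2 = 2*16 - 16 = 16, d_2 = (258 - 16^2)/2 = 2/2 = 1, a_2 = floor((16 + 16)/1) = 32.
  m_3 = 1*32 - 16 = 16, d_3 = (258 - 16^2)/1 = 2/1 = 2: (m_3, d_3) = (m_1, d_1) = (16, 2), so from here the quotients repeat a_1, a_2; the period length is 2.
Hence the expansion of sqrt(258) is a_0 = 16 followed by the repeating block 16, 32 (period 2).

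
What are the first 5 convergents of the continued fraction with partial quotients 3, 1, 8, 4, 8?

Using the convergent recurrence p_i = a_i*p_{i-1} + p_{i-2}, q_i = a_i*q_{i-1} + q_{i-2} with p_{-2}=0, p_{-1}=1, q_{-2}=1, q_{-1}=0:
  i=0: a_0=3, p_0 = 3*1 + 0 = 3, q_0 = 3*0 + 1 = 1.
  i=1: a_1=1, p_1 = 1*3 + 1 = 4, q_1 = 1*1 + 0 = 1.
  i=2: a_2=8, p_2 = 8*4 + 3 = 35, q_2 = 8*1 + 1 = 9.
  i=3: a_3=4, p_3 = 4*35 + 4 = 144, q_3 = 4*9 + 1 = 37.
  i=4: a_4=8, p_4 = 8*144 + 35 = 1187, q_4 = 8*37 + 9 = 305.

3/1, 4/1, 35/9, 144/37, 1187/305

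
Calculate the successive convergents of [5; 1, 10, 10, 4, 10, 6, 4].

Using the convergent recurrence p_i = a_i*p_{i-1} + p_{i-2}, q_i = a_i*q_{i-1} + q_{i-2} with p_{-2}=0, p_{-1}=1, q_{-2}=1, q_{-1}=0:
  i=0: a_0=5, p_0 = 5*1 + 0 = 5, q_0 = 5*0 + 1 = 1.
  i=1: a_1=1, p_1 = 1*5 + 1 = 6, q_1 = 1*1 + 0 = 1.
  i=2: a_2=10, p_2 = 10*6 + 5 = 65, q_2 = 10*1 + 1 = 11.
  i=3: a_3=10, p_3 = 10*65 + 6 = 656, q_3 = 10*11 + 1 = 111.
  i=4: a_4=4, p_4 = 4*656 + 65 = 2689, q_4 = 4*111 + 11 = 455.
  i=5: a_5=10, p_5 = 10*2689 + 656 = 27546, q_5 = 10*455 + 111 = 4661.
  i=6: a_6=6, p_6 = 6*27546 + 2689 = 167965, q_6 = 6*4661 + 455 = 28421.
  i=7: a_7=4, p_7 = 4*167965 + 27546 = 699406, q_7 = 4*28421 + 4661 = 118345.

5/1, 6/1, 65/11, 656/111, 2689/455, 27546/4661, 167965/28421, 699406/118345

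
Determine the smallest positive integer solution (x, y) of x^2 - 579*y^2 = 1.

First expand sqrt(579) as a continued fraction. With x_i = (sqrt(579) + m_i)/d_i and (m_0, d_0) = (0, 1): a_0 = floor(sqrt(579)) = 24, since 24^2 = 576 <= 579 < 625 = 25^2.
Iterate m_{i+1} = d_i*a_i - m_i, d_{i+1} = (579 - m_{i+1}^2)/d_i, a_{i+1} = floor((a_0 + m_{i+1})/d_{i+1}):
  m_1 = 1*24 - 0 = 24, d_1 = (579 - 24^2)/1 = 3/1 = 3, a_1 = floor((24 + 24)/3) = 16.
  m_2 = 3*16 - 24 = 24, d_2 = (579 - 24^2)/3 = 3/3 = 1, a_2 = floor((24 + 24)/1) = 48.
  m_3 = 1*48 - 24 = 24, d_3 = (579 - 24^2)/1 = 3/1 = 3: (m_3, d_3) = (m_1, d_1) = (24, 3), so from here the quotients repeat a_1, a_2; the period length is 2.
So sqrt(579) = [24; (16, 48)] with period length k = 2.
k is even, so the fundamental solution of x^2 - 579y^2 = 1 is (p_{k-1}, q_{k-1}) = (p_1, q_1); compute convergents through index 1.
Convergents (p_i = a_i*p_{i-1} + p_{i-2}, q_i = a_i*q_{i-1} + q_{i-2} with p_{-2}=0, p_{-1}=1, q_{-2}=1, q_{-1}=0):
  i=0: a_0=24, p_0 = 24*1 + 0 = 24, q_0 = 24*0 + 1 = 1.
  i=1: a_1=16, p_1 = 16*24 + 1 = 385, q_1 = 16*1 + 0 = 16.
Check: 385^2 - 579*16^2 = 148225 - 148224 = 1, so (x, y) = (385, 16) solves the equation, and by the theorem it is the least positive solution.

(x, y) = (385, 16)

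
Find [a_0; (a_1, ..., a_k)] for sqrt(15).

Write x_i = (sqrt(15) + m_i)/d_i with (m_0, d_0) = (0, 1). a_0 = floor(sqrt(15)) = 3, since 3^2 = 9 <= 15 < 16 = 4^2.
Iterate m_{i+1} = d_i*a_i - m_i, d_{i+1} = (15 - m_{i+1}^2)/d_i, a_{i+1} = floor((a_0 + m_{i+1})/d_{i+1}):
  m_1 = 1*3 - 0 = 3, d_1 = (15 - 3^2)/1 = 6/1 = 6, a_1 = floor((3 + 3)/6) = 1.
  m_2 = 6*1 - 3 = 3, d_2 = (15 - 3^2)/6 = 6/6 = 1, a_2 = floor((3 + 3)/1) = 6.
  m_3 = 1*6 - 3 = 3, d_3 = (15 - 3^2)/1 = 6/1 = 6: (m_3, d_3) = (m_1, d_1) = (3, 6), so from here the quotients repeat a_1, a_2; the period length is 2.
Hence the expansion of sqrt(15) is a_0 = 3 followed by the repeating block 1, 6 (period 2).

[3; (1, 6)]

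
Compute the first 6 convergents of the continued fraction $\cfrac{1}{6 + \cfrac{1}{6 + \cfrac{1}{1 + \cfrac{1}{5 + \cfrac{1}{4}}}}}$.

Using the convergent recurrence p_i = a_i*p_{i-1} + p_{i-2}, q_i = a_i*q_{i-1} + q_{i-2} with p_{-2}=0, p_{-1}=1, q_{-2}=1, q_{-1}=0:
  i=0: a_0=0, p_0 = 0*1 + 0 = 0, q_0 = 0*0 + 1 = 1.
  i=1: a_1=6, p_1 = 6*0 + 1 = 1, q_1 = 6*1 + 0 = 6.
  i=2: a_2=6, p_2 = 6*1 + 0 = 6, q_2 = 6*6 + 1 = 37.
  i=3: a_3=1, p_3 = 1*6 + 1 = 7, q_3 = 1*37 + 6 = 43.
  i=4: a_4=5, p_4 = 5*7 + 6 = 41, q_4 = 5*43 + 37 = 252.
  i=5: a_5=4, p_5 = 4*41 + 7 = 171, q_5 = 4*252 + 43 = 1051.

0/1, 1/6, 6/37, 7/43, 41/252, 171/1051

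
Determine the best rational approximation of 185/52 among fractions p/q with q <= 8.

25/7

Expand x = 185/52 as a continued fraction with the Euclidean algorithm:
  185 = 3*52 + 29, so a_0 = 3.
  52 = 1*29 + 23, so a_1 = 1.
  29 = 1*23 + 6, so a_2 = 1.
  23 = 3*6 + 5, so a_3 = 3.
  6 = 1*5 + 1, so a_4 = 1.
  5 = 5*1 + 0, so a_5 = 5.
so x = [3; 1, 1, 3, 1, 5].
Convergents (p_i = a_i*p_{i-1} + p_{i-2}, q_i = a_i*q_{i-1} + q_{i-2} with p_{-2}=0, p_{-1}=1, q_{-2}=1, q_{-1}=0), until the denominator exceeds 8:
  i=0: a_0=3, p_0 = 3*1 + 0 = 3, q_0 = 3*0 + 1 = 1.
  i=1: a_1=1, p_1 = 1*3 + 1 = 4, q_1 = 1*1 + 0 = 1.
  i=2: a_2=1, p_2 = 1*4 + 3 = 7, q_2 = 1*1 + 1 = 2.
  i=3: a_3=3, p_3 = 3*7 + 4 = 25, q_3 = 3*2 + 1 = 7.
  i=4: a_4=1, p_4 = 1*25 + 7 = 32, q_4 = 1*7 + 2 = 9.
q_4 = 9 > 8, so the last convergent with denominator <= 8 is p_3/q_3 = 25/7.
The closest fraction with denominator <= 8 is either p_3/q_3 or the intermediate fraction (k*p_3 + p_2)/(k*q_3 + q_2) with the largest k >= 1 whose denominator stays <= 8; these approach x as k grows, and every other convergent or intermediate fraction in range is farther away.
Largest k: floor((8 - q_2)/q_3) = floor((8 - 2)/7) = 0.
Since k = 0, no intermediate fraction beyond p_3/q_3 has denominator <= 8, so the convergent 25/7 is the closest (its error is |185*7 - 25*52|/(52*7) = 5/364).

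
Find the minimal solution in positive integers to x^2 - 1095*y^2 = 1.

(x, y) = (364, 11)

First expand sqrt(1095) as a continued fraction. With x_i = (sqrt(1095) + m_i)/d_i and (m_0, d_0) = (0, 1): a_0 = floor(sqrt(1095)) = 33, since 33^2 = 1089 <= 1095 < 1156 = 34^2.
Iterate m_{i+1} = d_i*a_i - m_i, d_{i+1} = (1095 - m_{i+1}^2)/d_i, a_{i+1} = floor((a_0 + m_{i+1})/d_{i+1}):
  m_1 = 1*33 - 0 = 33, d_1 = (1095 - 33^2)/1 = 6/1 = 6, a_1 = floor((33 + 33)/6) = 11.
  m_2 = 6*11 - 33 = 33, d_2 = (1095 - 33^2)/6 = 6/6 = 1, a_2 = floor((33 + 33)/1) = 66.
  m_3 = 1*66 - 33 = 33, d_3 = (1095 - 33^2)/1 = 6/1 = 6: (m_3, d_3) = (m_1, d_1) = (33, 6), so from here the quotients repeat a_1, a_2; the period length is 2.
So sqrt(1095) = [33; (11, 66)] with period length k = 2.
k is even, so the fundamental solution of x^2 - 1095y^2 = 1 is (p_{k-1}, q_{k-1}) = (p_1, q_1); compute convergents through index 1.
Convergents (p_i = a_i*p_{i-1} + p_{i-2}, q_i = a_i*q_{i-1} + q_{i-2} with p_{-2}=0, p_{-1}=1, q_{-2}=1, q_{-1}=0):
  i=0: a_0=33, p_0 = 33*1 + 0 = 33, q_0 = 33*0 + 1 = 1.
  i=1: a_1=11, p_1 = 11*33 + 1 = 364, q_1 = 11*1 + 0 = 11.
Check: 364^2 - 1095*11^2 = 132496 - 132495 = 1, so (x, y) = (364, 11) solves the equation, and by the theorem it is the least positive solution.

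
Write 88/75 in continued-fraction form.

Run the Euclidean algorithm on 88 and 75; the successive quotients are the partial quotients a_0, a_1, ... (each step inverts the fractional part left over by the previous one):
  88 = 1*75 + 13, so a_0 = 1.
  75 = 5*13 + 10, so a_1 = 5.
  13 = 1*10 + 3, so a_2 = 1.
  10 = 3*3 + 1, so a_3 = 3.
  3 = 3*1 + 0, so a_4 = 3.
The remainder reaches 0 after 5 divisions, so the expansion has 5 partial quotients, read off in order.

[1; 5, 1, 3, 3]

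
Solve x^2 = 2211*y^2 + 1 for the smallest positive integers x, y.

First expand sqrt(2211) as a continued fraction. With x_i = (sqrt(2211) + m_i)/d_i and (m_0, d_0) = (0, 1): a_0 = floor(sqrt(2211)) = 47, since 47^2 = 2209 <= 2211 < 2304 = 48^2.
Iterate m_{i+1} = d_i*a_i - m_i, d_{i+1} = (2211 - m_{i+1}^2)/d_i, a_{i+1} = floor((a_0 + m_{i+1})/d_{i+1}):
  m_1 = 1*47 - 0 = 47, d_1 = (2211 - 47^2)/1 = 2/1 = 2, a_1 = floor((47 + 47)/2) = 47.
  m_2 = 2*47 - 47 = 47, d_2 = (2211 - 47^2)/2 = 2/2 = 1, a_2 = floor((47 + 47)/1) = 94.
  m_3 = 1*94 - 47 = 47, d_3 = (2211 - 47^2)/1 = 2/1 = 2: (m_3, d_3) = (m_1, d_1) = (47, 2), so from here the quotients repeat a_1, a_2; the period length is 2.
So sqrt(2211) = [47; (47, 94)] with period length k = 2.
k is even, so the fundamental solution of x^2 - 2211y^2 = 1 is (p_{k-1}, q_{k-1}) = (p_1, q_1); compute convergents through index 1.
Convergents (p_i = a_i*p_{i-1} + p_{i-2}, q_i = a_i*q_{i-1} + q_{i-2} with p_{-2}=0, p_{-1}=1, q_{-2}=1, q_{-1}=0):
  i=0: a_0=47, p_0 = 47*1 + 0 = 47, q_0 = 47*0 + 1 = 1.
  i=1: a_1=47, p_1 = 47*47 + 1 = 2210, q_1 = 47*1 + 0 = 47.
Check: 2210^2 - 2211*47^2 = 4884100 - 4884099 = 1, so (x, y) = (2210, 47) solves the equation, and by the theorem it is the least positive solution.

(x, y) = (2210, 47)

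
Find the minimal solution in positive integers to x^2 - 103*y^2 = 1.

(x, y) = (227528, 22419)

First expand sqrt(103) as a continued fraction. With x_i = (sqrt(103) + m_i)/d_i and (m_0, d_0) = (0, 1): a_0 = floor(sqrt(103)) = 10, since 10^2 = 100 <= 103 < 121 = 11^2.
Iterate m_{i+1} = d_i*a_i - m_i, d_{i+1} = (103 - m_{i+1}^2)/d_i, a_{i+1} = floor((a_0 + m_{i+1})/d_{i+1}):
  m_1 = 1*10 - 0 = 10, d_1 = (103 - 10^2)/1 = 3/1 = 3, a_1 = floor((10 + 10)/3) = 6.
  m_2 = 3*6 - 10 = 8, d_2 = (103 - 8^2)/3 = 39/3 = 13, a_2 = floor((10 + 8)/13) = 1.
  m_3 = 13*1 - 8 = 5, d_3 = (103 - 5^2)/13 = 78/13 = 6, a_3 = floor((10 + 5)/6) = 2.
  m_4 = 6*2 - 5 = 7, d_4 = (103 - 7^2)/6 = 54/6 = 9, a_4 = floor((10 + 7)/9) = 1.
  m_5 = 9*1 - 7 = 2, d_5 = (103 - 2^2)/9 = 99/9 = 11, a_5 = floor((10 + 2)/11) = 1.
  m_6 = 11*1 - 2 = 9, d_6 = (103 - 9^2)/11 = 22/11 = 2, a_6 = floor((10 + 9)/2) = 9.
  m_7 = 2*9 - 9 = 9, d_7 = (103 - 9^2)/2 = 22/2 = 11, a_7 = floor((10 + 9)/11) = 1.
  m_8 = 11*1 - 9 = 2, d_8 = (103 - 2^2)/11 = 99/11 = 9, a_8 = floor((10 + 2)/9) = 1.
  m_9 = 9*1 - 2 = 7, d_9 = (103 - 7^2)/9 = 54/9 = 6, a_9 = floor((10 + 7)/6) = 2.
  m_10 = 6*2 - 7 = 5, d_10 = (103 - 5^2)/6 = 78/6 = 13, a_10 = floor((10 + 5)/13) = 1.
  m_11 = 13*1 - 5 = 8, d_11 = (103 - 8^2)/13 = 39/13 = 3, a_11 = floor((10 + 8)/3) = 6.
  m_12 = 3*6 - 8 = 10, d_12 = (103 - 10^2)/3 = 3/3 = 1, a_12 = floor((10 + 10)/1) = 20.
  m_13 = 1*20 - 10 = 10, d_13 = (103 - 10^2)/1 = 3/1 = 3: (m_13, d_13) = (m_1, d_1) = (10, 3), so from here the quotients repeat a_1, ..., a_12; the period length is 12.
So sqrt(103) = [10; (6, 1, 2, 1, 1, 9, 1, 1, 2, 1, 6, 20)] with period length k = 12.
k is even, so the fundamental solution of x^2 - 103y^2 = 1 is (p_{k-1}, q_{k-1}) = (p_11, q_11); compute convergents through index 11.
Convergents (p_i = a_i*p_{i-1} + p_{i-2}, q_i = a_i*q_{i-1} + q_{i-2} with p_{-2}=0, p_{-1}=1, q_{-2}=1, q_{-1}=0):
  i=0: a_0=10, p_0 = 10*1 + 0 = 10, q_0 = 10*0 + 1 = 1.
  i=1: a_1=6, p_1 = 6*10 + 1 = 61, q_1 = 6*1 + 0 = 6.
  i=2: a_2=1, p_2 = 1*61 + 10 = 71, q_2 = 1*6 + 1 = 7.
  i=3: a_3=2, p_3 = 2*71 + 61 = 203, q_3 = 2*7 + 6 = 20.
  i=4: a_4=1, p_4 = 1*203 + 71 = 274, q_4 = 1*20 + 7 = 27.
  i=5: a_5=1, p_5 = 1*274 + 203 = 477, q_5 = 1*27 + 20 = 47.
  i=6: a_6=9, p_6 = 9*477 + 274 = 4567, q_6 = 9*47 + 27 = 450.
  i=7: a_7=1, p_7 = 1*4567 + 477 = 5044, q_7 = 1*450 + 47 = 497.
  i=8: a_8=1, p_8 = 1*5044 + 4567 = 9611, q_8 = 1*497 + 450 = 947.
  i=9: a_9=2, p_9 = 2*9611 + 5044 = 24266, q_9 = 2*947 + 497 = 2391.
  i=10: a_10=1, p_10 = 1*24266 + 9611 = 33877, q_10 = 1*2391 + 947 = 3338.
  i=11: a_11=6, p_11 = 6*33877 + 24266 = 227528, q_11 = 6*3338 + 2391 = 22419.
Check: 227528^2 - 103*22419^2 = 51768990784 - 51768990783 = 1, so (x, y) = (227528, 22419) solves the equation, and by the theorem it is the least positive solution.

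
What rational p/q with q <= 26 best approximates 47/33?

37/26

Expand x = 47/33 as a continued fraction with the Euclidean algorithm:
  47 = 1*33 + 14, so a_0 = 1.
  33 = 2*14 + 5, so a_1 = 2.
  14 = 2*5 + 4, so a_2 = 2.
  5 = 1*4 + 1, so a_3 = 1.
  4 = 4*1 + 0, so a_4 = 4.
so x = [1; 2, 2, 1, 4].
Convergents (p_i = a_i*p_{i-1} + p_{i-2}, q_i = a_i*q_{i-1} + q_{i-2} with p_{-2}=0, p_{-1}=1, q_{-2}=1, q_{-1}=0), until the denominator exceeds 26:
  i=0: a_0=1, p_0 = 1*1 + 0 = 1, q_0 = 1*0 + 1 = 1.
  i=1: a_1=2, p_1 = 2*1 + 1 = 3, q_1 = 2*1 + 0 = 2.
  i=2: a_2=2, p_2 = 2*3 + 1 = 7, q_2 = 2*2 + 1 = 5.
  i=3: a_3=1, p_3 = 1*7 + 3 = 10, q_3 = 1*5 + 2 = 7.
  i=4: a_4=4, p_4 = 4*10 + 7 = 47, q_4 = 4*7 + 5 = 33.
q_4 = 33 > 26, so the last convergent with denominator <= 26 is p_3/q_3 = 10/7.
The closest fraction with denominator <= 26 is either p_3/q_3 or the intermediate fraction (k*p_3 + p_2)/(k*q_3 + q_2) with the largest k >= 1 whose denominator stays <= 26; these approach x as k grows, and every other convergent or intermediate fraction in range is farther away.
Largest k: floor((26 - q_2)/q_3) = floor((26 - 5)/7) = 3.
That gives (3*10 + 7)/(3*7 + 5) = 37/26.
Compare the errors: |x - 10/7| = |47*7 - 10*33|/(33*7) = 1/231, and |x - 37/26| = |47*26 - 37*33|/(33*26) = 1/858.
Cross-multiplying, 1*231 = 231 < 858 = 1*858, so 1/858 is smaller: the intermediate fraction 37/26 is closer to x than 10/7.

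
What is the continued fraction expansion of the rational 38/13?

[2; 1, 12]

Run the Euclidean algorithm on 38 and 13; the successive quotients are the partial quotients a_0, a_1, ... (each step inverts the fractional part left over by the previous one):
  38 = 2*13 + 12, so a_0 = 2.
  13 = 1*12 + 1, so a_1 = 1.
  12 = 12*1 + 0, so a_2 = 12.
The remainder reaches 0 after 3 divisions, so the expansion has 3 partial quotients, read off in order.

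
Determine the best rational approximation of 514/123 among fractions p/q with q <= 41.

Expand x = 514/123 as a continued fraction with the Euclidean algorithm:
  514 = 4*123 + 22, so a_0 = 4.
  123 = 5*22 + 13, so a_1 = 5.
  22 = 1*13 + 9, so a_2 = 1.
  13 = 1*9 + 4, so a_3 = 1.
  9 = 2*4 + 1, so a_4 = 2.
  4 = 4*1 + 0, so a_5 = 4.
so x = [4; 5, 1, 1, 2, 4].
Convergents (p_i = a_i*p_{i-1} + p_{i-2}, q_i = a_i*q_{i-1} + q_{i-2} with p_{-2}=0, p_{-1}=1, q_{-2}=1, q_{-1}=0), until the denominator exceeds 41:
  i=0: a_0=4, p_0 = 4*1 + 0 = 4, q_0 = 4*0 + 1 = 1.
  i=1: a_1=5, p_1 = 5*4 + 1 = 21, q_1 = 5*1 + 0 = 5.
  i=2: a_2=1, p_2 = 1*21 + 4 = 25, q_2 = 1*5 + 1 = 6.
  i=3: a_3=1, p_3 = 1*25 + 21 = 46, q_3 = 1*6 + 5 = 11.
  i=4: a_4=2, p_4 = 2*46 + 25 = 117, q_4 = 2*11 + 6 = 28.
  i=5: a_5=4, p_5 = 4*117 + 46 = 514, q_5 = 4*28 + 11 = 123.
q_5 = 123 > 41, so the last convergent with denominator <= 41 is p_4/q_4 = 117/28.
The closest fraction with denominator <= 41 is either p_4/q_4 or the intermediate fraction (k*p_4 + p_3)/(k*q_4 + q_3) with the largest k >= 1 whose denominator stays <= 41; these approach x as k grows, and every other convergent or intermediate fraction in range is farther away.
Largest k: floor((41 - q_3)/q_4) = floor((41 - 11)/28) = 1.
That gives (1*117 + 46)/(1*28 + 11) = 163/39.
Compare the errors: |x - 117/28| = |514*28 - 117*123|/(123*28) = 1/3444, and |x - 163/39| = |514*39 - 163*123|/(123*39) = 3/4797.
Cross-multiplying, 1*4797 = 4797 < 10332 = 3*3444, so 1/3444 is smaller: the convergent 117/28 is closer to x than 163/39.

117/28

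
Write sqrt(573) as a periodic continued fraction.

[23; (1, 14, 1, 46)]

Write x_i = (sqrt(573) + m_i)/d_i with (m_0, d_0) = (0, 1). a_0 = floor(sqrt(573)) = 23, since 23^2 = 529 <= 573 < 576 = 24^2.
Iterate m_{i+1} = d_i*a_i - m_i, d_{i+1} = (573 - m_{i+1}^2)/d_i, a_{i+1} = floor((a_0 + m_{i+1})/d_{i+1}):
  m_1 = 1*23 - 0 = 23, d_1 = (573 - 23^2)/1 = 44/1 = 44, a_1 = floor((23 + 23)/44) = 1.
  m_2 = 44*1 - 23 = 21, d_2 = (573 - 21^2)/44 = 132/44 = 3, a_2 = floor((23 + 21)/3) = 14.
  m_3 = 3*14 - 21 = 21, d_3 = (573 - 21^2)/3 = 132/3 = 44, a_3 = floor((23 + 21)/44) = 1.
  m_4 = 44*1 - 21 = 23, d_4 = (573 - 23^2)/44 = 44/44 = 1, a_4 = floor((23 + 23)/1) = 46.
  m_5 = 1*46 - 23 = 23, d_5 = (573 - 23^2)/1 = 44/1 = 44: (m_5, d_5) = (m_1, d_1) = (23, 44), so from here the quotients repeat a_1, ..., a_4; the period length is 4.
Hence the expansion of sqrt(573) is a_0 = 23 followed by the repeating block 1, 14, 1, 46 (period 4).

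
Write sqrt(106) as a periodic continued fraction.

Write x_i = (sqrt(106) + m_i)/d_i with (m_0, d_0) = (0, 1). a_0 = floor(sqrt(106)) = 10, since 10^2 = 100 <= 106 < 121 = 11^2.
Iterate m_{i+1} = d_i*a_i - m_i, d_{i+1} = (106 - m_{i+1}^2)/d_i, a_{i+1} = floor((a_0 + m_{i+1})/d_{i+1}):
  m_1 = 1*10 - 0 = 10, d_1 = (106 - 10^2)/1 = 6/1 = 6, a_1 = floor((10 + 10)/6) = 3.
  m_2 = 6*3 - 10 = 8, d_2 = (106 - 8^2)/6 = 42/6 = 7, a_2 = floor((10 + 8)/7) = 2.
  m_3 = 7*2 - 8 = 6, d_3 = (106 - 6^2)/7 = 70/7 = 10, a_3 = floor((10 + 6)/10) = 1.
  m_4 = 10*1 - 6 = 4, d_4 = (106 - 4^2)/10 = 90/10 = 9, a_4 = floor((10 + 4)/9) = 1.
  m_5 = 9*1 - 4 = 5, d_5 = (106 - 5^2)/9 = 81/9 = 9, a_5 = floor((10 + 5)/9) = 1.
  m_6 = 9*1 - 5 = 4, d_6 = (106 - 4^2)/9 = 90/9 = 10, a_6 = floor((10 + 4)/10) = 1.
  m_7 = 10*1 - 4 = 6, d_7 = (106 - 6^2)/10 = 70/10 = 7, a_7 = floor((10 + 6)/7) = 2.
  m_8 = 7*2 - 6 = 8, d_8 = (106 - 8^2)/7 = 42/7 = 6, a_8 = floor((10 + 8)/6) = 3.
  m_9 = 6*3 - 8 = 10, d_9 = (106 - 10^2)/6 = 6/6 = 1, a_9 = floor((10 + 10)/1) = 20.
  m_10 = 1*20 - 10 = 10, d_10 = (106 - 10^2)/1 = 6/1 = 6: (m_10, d_10) = (m_1, d_1) = (10, 6), so from here the quotients repeat a_1, ..., a_9; the period length is 9.
Hence the expansion of sqrt(106) is a_0 = 10 followed by the repeating block 3, 2, 1, 1, 1, 1, 2, 3, 20 (period 9).

[10; (3, 2, 1, 1, 1, 1, 2, 3, 20)]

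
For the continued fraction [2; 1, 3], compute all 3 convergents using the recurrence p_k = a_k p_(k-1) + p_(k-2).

Using the convergent recurrence p_i = a_i*p_{i-1} + p_{i-2}, q_i = a_i*q_{i-1} + q_{i-2} with p_{-2}=0, p_{-1}=1, q_{-2}=1, q_{-1}=0:
  i=0: a_0=2, p_0 = 2*1 + 0 = 2, q_0 = 2*0 + 1 = 1.
  i=1: a_1=1, p_1 = 1*2 + 1 = 3, q_1 = 1*1 + 0 = 1.
  i=2: a_2=3, p_2 = 3*3 + 2 = 11, q_2 = 3*1 + 1 = 4.

2/1, 3/1, 11/4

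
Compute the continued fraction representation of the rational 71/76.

Run the Euclidean algorithm on 71 and 76; the successive quotients are the partial quotients a_0, a_1, ... (each step inverts the fractional part left over by the previous one):
  71 = 0*76 + 71, so a_0 = 0.
  76 = 1*71 + 5, so a_1 = 1.
  71 = 14*5 + 1, so a_2 = 14.
  5 = 5*1 + 0, so a_3 = 5.
The remainder reaches 0 after 4 divisions, so the expansion has 4 partial quotients, read off in order.

[0; 1, 14, 5]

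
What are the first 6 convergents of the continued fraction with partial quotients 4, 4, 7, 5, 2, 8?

Using the convergent recurrence p_i = a_i*p_{i-1} + p_{i-2}, q_i = a_i*q_{i-1} + q_{i-2} with p_{-2}=0, p_{-1}=1, q_{-2}=1, q_{-1}=0:
  i=0: a_0=4, p_0 = 4*1 + 0 = 4, q_0 = 4*0 + 1 = 1.
  i=1: a_1=4, p_1 = 4*4 + 1 = 17, q_1 = 4*1 + 0 = 4.
  i=2: a_2=7, p_2 = 7*17 + 4 = 123, q_2 = 7*4 + 1 = 29.
  i=3: a_3=5, p_3 = 5*123 + 17 = 632, q_3 = 5*29 + 4 = 149.
  i=4: a_4=2, p_4 = 2*632 + 123 = 1387, q_4 = 2*149 + 29 = 327.
  i=5: a_5=8, p_5 = 8*1387 + 632 = 11728, q_5 = 8*327 + 149 = 2765.

4/1, 17/4, 123/29, 632/149, 1387/327, 11728/2765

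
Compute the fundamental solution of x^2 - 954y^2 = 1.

(x, y) = (32080051, 1038630)

First expand sqrt(954) as a continued fraction. With x_i = (sqrt(954) + m_i)/d_i and (m_0, d_0) = (0, 1): a_0 = floor(sqrt(954)) = 30, since 30^2 = 900 <= 954 < 961 = 31^2.
Iterate m_{i+1} = d_i*a_i - m_i, d_{i+1} = (954 - m_{i+1}^2)/d_i, a_{i+1} = floor((a_0 + m_{i+1})/d_{i+1}):
  m_1 = 1*30 - 0 = 30, d_1 = (954 - 30^2)/1 = 54/1 = 54, a_1 = floor((30 + 30)/54) = 1.
  m_2 = 54*1 - 30 = 24, d_2 = (954 - 24^2)/54 = 378/54 = 7, a_2 = floor((30 + 24)/7) = 7.
  m_3 = 7*7 - 24 = 25, d_3 = (954 - 25^2)/7 = 329/7 = 47, a_3 = floor((30 + 25)/47) = 1.
  m_4 = 47*1 - 25 = 22, d_4 = (954 - 22^2)/47 = 470/47 = 10, a_4 = floor((30 + 22)/10) = 5.
  m_5 = 10*5 - 22 = 28, d_5 = (954 - 28^2)/10 = 170/10 = 17, a_5 = floor((30 + 28)/17) = 3.
  m_6 = 17*3 - 28 = 23, d_6 = (954 - 23^2)/17 = 425/17 = 25, a_6 = floor((30 + 23)/25) = 2.
  m_7 = 25*2 - 23 = 27, d_7 = (954 - 27^2)/25 = 225/25 = 9, a_7 = floor((30 + 27)/9) = 6.
  m_8 = 9*6 - 27 = 27, d_8 = (954 - 27^2)/9 = 225/9 = 25, a_8 = floor((30 + 27)/25) = 2.
  m_9 = 25*2 - 27 = 23, d_9 = (954 - 23^2)/25 = 425/25 = 17, a_9 = floor((30 + 23)/17) = 3.
  m_10 = 17*3 - 23 = 28, d_10 = (954 - 28^2)/17 = 170/17 = 10, a_10 = floor((30 + 28)/10) = 5.
  m_11 = 10*5 - 28 = 22, d_11 = (954 - 22^2)/10 = 470/10 = 47, a_11 = floor((30 + 22)/47) = 1.
  m_12 = 47*1 - 22 = 25, d_12 = (954 - 25^2)/47 = 329/47 = 7, a_12 = floor((30 + 25)/7) = 7.
  m_13 = 7*7 - 25 = 24, d_13 = (954 - 24^2)/7 = 378/7 = 54, a_13 = floor((30 + 24)/54) = 1.
  m_14 = 54*1 - 24 = 30, d_14 = (954 - 30^2)/54 = 54/54 = 1, a_14 = floor((30 + 30)/1) = 60.
  m_15 = 1*60 - 30 = 30, d_15 = (954 - 30^2)/1 = 54/1 = 54: (m_15, d_15) = (m_1, d_1) = (30, 54), so from here the quotients repeat a_1, ..., a_14; the period length is 14.
So sqrt(954) = [30; (1, 7, 1, 5, 3, 2, 6, 2, 3, 5, 1, 7, 1, 60)] with period length k = 14.
k is even, so the fundamental solution of x^2 - 954y^2 = 1 is (p_{k-1}, q_{k-1}) = (p_13, q_13); compute convergents through index 13.
Convergents (p_i = a_i*p_{i-1} + p_{i-2}, q_i = a_i*q_{i-1} + q_{i-2} with p_{-2}=0, p_{-1}=1, q_{-2}=1, q_{-1}=0):
  i=0: a_0=30, p_0 = 30*1 + 0 = 30, q_0 = 30*0 + 1 = 1.
  i=1: a_1=1, p_1 = 1*30 + 1 = 31, q_1 = 1*1 + 0 = 1.
  i=2: a_2=7, p_2 = 7*31 + 30 = 247, q_2 = 7*1 + 1 = 8.
  i=3: a_3=1, p_3 = 1*247 + 31 = 278, q_3 = 1*8 + 1 = 9.
  i=4: a_4=5, p_4 = 5*278 + 247 = 1637, q_4 = 5*9 + 8 = 53.
  i=5: a_5=3, p_5 = 3*1637 + 278 = 5189, q_5 = 3*53 + 9 = 168.
  i=6: a_6=2, p_6 = 2*5189 + 1637 = 12015, q_6 = 2*168 + 53 = 389.
  i=7: a_7=6, p_7 = 6*12015 + 5189 = 77279, q_7 = 6*389 + 168 = 2502.
  i=8: a_8=2, p_8 = 2*77279 + 12015 = 166573, q_8 = 2*2502 + 389 = 5393.
  i=9: a_9=3, p_9 = 3*166573 + 77279 = 576998, q_9 = 3*5393 + 2502 = 18681.
  i=10: a_10=5, p_10 = 5*576998 + 166573 = 3051563, q_10 = 5*18681 + 5393 = 98798.
  i=11: a_11=1, p_11 = 1*3051563 + 576998 = 3628561, q_11 = 1*98798 + 18681 = 117479.
  i=12: a_12=7, p_12 = 7*3628561 + 3051563 = 28451490, q_12 = 7*117479 + 98798 = 921151.
  i=13: a_13=1, p_13 = 1*28451490 + 3628561 = 32080051, q_13 = 1*921151 + 117479 = 1038630.
Check: 32080051^2 - 954*1038630^2 = 1029129672162601 - 1029129672162600 = 1, so (x, y) = (32080051, 1038630) solves the equation, and by the theorem it is the least positive solution.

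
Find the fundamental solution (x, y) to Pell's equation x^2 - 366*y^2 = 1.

First expand sqrt(366) as a continued fraction. With x_i = (sqrt(366) + m_i)/d_i and (m_0, d_0) = (0, 1): a_0 = floor(sqrt(366)) = 19, since 19^2 = 361 <= 366 < 400 = 20^2.
Iterate m_{i+1} = d_i*a_i - m_i, d_{i+1} = (366 - m_{i+1}^2)/d_i, a_{i+1} = floor((a_0 + m_{i+1})/d_{i+1}):
  m_1 = 1*19 - 0 = 19, d_1 = (366 - 19^2)/1 = 5/1 = 5, a_1 = floor((19 + 19)/5) = 7.
  m_2 = 5*7 - 19 = 16, d_2 = (366 - 16^2)/5 = 110/5 = 22, a_2 = floor((19 + 16)/22) = 1.
  m_3 = 22*1 - 16 = 6, d_3 = (366 - 6^2)/22 = 330/22 = 15, a_3 = floor((19 + 6)/15) = 1.
  m_4 = 15*1 - 6 = 9, d_4 = (366 - 9^2)/15 = 285/15 = 19, a_4 = floor((19 + 9)/19) = 1.
  m_5 = 19*1 - 9 = 10, d_5 = (366 - 10^2)/19 = 266/19 = 14, a_5 = floor((19 + 10)/14) = 2.
  m_6 = 14*2 - 10 = 18, d_6 = (366 - 18^2)/14 = 42/14 = 3, a_6 = floor((19 + 18)/3) = 12.
  m_7 = 3*12 - 18 = 18, d_7 = (366 - 18^2)/3 = 42/3 = 14, a_7 = floor((19 + 18)/14) = 2.
  m_8 = 14*2 - 18 = 10, d_8 = (366 - 10^2)/14 = 266/14 = 19, a_8 = floor((19 + 10)/19) = 1.
  m_9 = 19*1 - 10 = 9, d_9 = (366 - 9^2)/19 = 285/19 = 15, a_9 = floor((19 + 9)/15) = 1.
  m_10 = 15*1 - 9 = 6, d_10 = (366 - 6^2)/15 = 330/15 = 22, a_10 = floor((19 + 6)/22) = 1.
  m_11 = 22*1 - 6 = 16, d_11 = (366 - 16^2)/22 = 110/22 = 5, a_11 = floor((19 + 16)/5) = 7.
  m_12 = 5*7 - 16 = 19, d_12 = (366 - 19^2)/5 = 5/5 = 1, a_12 = floor((19 + 19)/1) = 38.
  m_13 = 1*38 - 19 = 19, d_13 = (366 - 19^2)/1 = 5/1 = 5: (m_13, d_13) = (m_1, d_1) = (19, 5), so from here the quotients repeat a_1, ..., a_12; the period length is 12.
So sqrt(366) = [19; (7, 1, 1, 1, 2, 12, 2, 1, 1, 1, 7, 38)] with period length k = 12.
k is even, so the fundamental solution of x^2 - 366y^2 = 1 is (p_{k-1}, q_{k-1}) = (p_11, q_11); compute convergents through index 11.
Convergents (p_i = a_i*p_{i-1} + p_{i-2}, q_i = a_i*q_{i-1} + q_{i-2} with p_{-2}=0, p_{-1}=1, q_{-2}=1, q_{-1}=0):
  i=0: a_0=19, p_0 = 19*1 + 0 = 19, q_0 = 19*0 + 1 = 1.
  i=1: a_1=7, p_1 = 7*19 + 1 = 134, q_1 = 7*1 + 0 = 7.
  i=2: a_2=1, p_2 = 1*134 + 19 = 153, q_2 = 1*7 + 1 = 8.
  i=3: a_3=1, p_3 = 1*153 + 134 = 287, q_3 = 1*8 + 7 = 15.
  i=4: a_4=1, p_4 = 1*287 + 153 = 440, q_4 = 1*15 + 8 = 23.
  i=5: a_5=2, p_5 = 2*440 + 287 = 1167, q_5 = 2*23 + 15 = 61.
  i=6: a_6=12, p_6 = 12*1167 + 440 = 14444, q_6 = 12*61 + 23 = 755.
  i=7: a_7=2, p_7 = 2*14444 + 1167 = 30055, q_7 = 2*755 + 61 = 1571.
  i=8: a_8=1, p_8 = 1*30055 + 14444 = 44499, q_8 = 1*1571 + 755 = 2326.
  i=9: a_9=1, p_9 = 1*44499 + 30055 = 74554, q_9 = 1*2326 + 1571 = 3897.
  i=10: a_10=1, p_10 = 1*74554 + 44499 = 119053, q_10 = 1*3897 + 2326 = 6223.
  i=11: a_11=7, p_11 = 7*119053 + 74554 = 907925, q_11 = 7*6223 + 3897 = 47458.
Check: 907925^2 - 366*47458^2 = 824327805625 - 824327805624 = 1, so (x, y) = (907925, 47458) solves the equation, and by the theorem it is the least positive solution.

(x, y) = (907925, 47458)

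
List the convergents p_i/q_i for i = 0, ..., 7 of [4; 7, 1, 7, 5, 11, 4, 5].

4/1, 29/7, 33/8, 260/63, 1333/323, 14923/3616, 61025/14787, 320048/77551

Using the convergent recurrence p_i = a_i*p_{i-1} + p_{i-2}, q_i = a_i*q_{i-1} + q_{i-2} with p_{-2}=0, p_{-1}=1, q_{-2}=1, q_{-1}=0:
  i=0: a_0=4, p_0 = 4*1 + 0 = 4, q_0 = 4*0 + 1 = 1.
  i=1: a_1=7, p_1 = 7*4 + 1 = 29, q_1 = 7*1 + 0 = 7.
  i=2: a_2=1, p_2 = 1*29 + 4 = 33, q_2 = 1*7 + 1 = 8.
  i=3: a_3=7, p_3 = 7*33 + 29 = 260, q_3 = 7*8 + 7 = 63.
  i=4: a_4=5, p_4 = 5*260 + 33 = 1333, q_4 = 5*63 + 8 = 323.
  i=5: a_5=11, p_5 = 11*1333 + 260 = 14923, q_5 = 11*323 + 63 = 3616.
  i=6: a_6=4, p_6 = 4*14923 + 1333 = 61025, q_6 = 4*3616 + 323 = 14787.
  i=7: a_7=5, p_7 = 5*61025 + 14923 = 320048, q_7 = 5*14787 + 3616 = 77551.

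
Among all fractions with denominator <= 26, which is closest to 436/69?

Expand x = 436/69 as a continued fraction with the Euclidean algorithm:
  436 = 6*69 + 22, so a_0 = 6.
  69 = 3*22 + 3, so a_1 = 3.
  22 = 7*3 + 1, so a_2 = 7.
  3 = 3*1 + 0, so a_3 = 3.
so x = [6; 3, 7, 3].
Convergents (p_i = a_i*p_{i-1} + p_{i-2}, q_i = a_i*q_{i-1} + q_{i-2} with p_{-2}=0, p_{-1}=1, q_{-2}=1, q_{-1}=0), until the denominator exceeds 26:
  i=0: a_0=6, p_0 = 6*1 + 0 = 6, q_0 = 6*0 + 1 = 1.
  i=1: a_1=3, p_1 = 3*6 + 1 = 19, q_1 = 3*1 + 0 = 3.
  i=2: a_2=7, p_2 = 7*19 + 6 = 139, q_2 = 7*3 + 1 = 22.
  i=3: a_3=3, p_3 = 3*139 + 19 = 436, q_3 = 3*22 + 3 = 69.
q_3 = 69 > 26, so the last convergent with denominator <= 26 is p_2/q_2 = 139/22.
The closest fraction with denominator <= 26 is either p_2/q_2 or the intermediate fraction (k*p_2 + p_1)/(k*q_2 + q_1) with the largest k >= 1 whose denominator stays <= 26; these approach x as k grows, and every other convergent or intermediate fraction in range is farther away.
Largest k: floor((26 - q_1)/q_2) = floor((26 - 3)/22) = 1.
That gives (1*139 + 19)/(1*22 + 3) = 158/25.
Compare the errors: |x - 139/22| = |436*22 - 139*69|/(69*22) = 1/1518, and |x - 158/25| = |436*25 - 158*69|/(69*25) = 2/1725.
Cross-multiplying, 1*1725 = 1725 < 3036 = 2*1518, so 1/1518 is smaller: the convergent 139/22 is closer to x than 158/25.

139/22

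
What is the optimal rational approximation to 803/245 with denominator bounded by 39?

59/18

Expand x = 803/245 as a continued fraction with the Euclidean algorithm:
  803 = 3*245 + 68, so a_0 = 3.
  245 = 3*68 + 41, so a_1 = 3.
  68 = 1*41 + 27, so a_2 = 1.
  41 = 1*27 + 14, so a_3 = 1.
  27 = 1*14 + 13, so a_4 = 1.
  14 = 1*13 + 1, so a_5 = 1.
  13 = 13*1 + 0, so a_6 = 13.
so x = [3; 3, 1, 1, 1, 1, 13].
Convergents (p_i = a_i*p_{i-1} + p_{i-2}, q_i = a_i*q_{i-1} + q_{i-2} with p_{-2}=0, p_{-1}=1, q_{-2}=1, q_{-1}=0), until the denominator exceeds 39:
  i=0: a_0=3, p_0 = 3*1 + 0 = 3, q_0 = 3*0 + 1 = 1.
  i=1: a_1=3, p_1 = 3*3 + 1 = 10, q_1 = 3*1 + 0 = 3.
  i=2: a_2=1, p_2 = 1*10 + 3 = 13, q_2 = 1*3 + 1 = 4.
  i=3: a_3=1, p_3 = 1*13 + 10 = 23, q_3 = 1*4 + 3 = 7.
  i=4: a_4=1, p_4 = 1*23 + 13 = 36, q_4 = 1*7 + 4 = 11.
  i=5: a_5=1, p_5 = 1*36 + 23 = 59, q_5 = 1*11 + 7 = 18.
  i=6: a_6=13, p_6 = 13*59 + 36 = 803, q_6 = 13*18 + 11 = 245.
q_6 = 245 > 39, so the last convergent with denominator <= 39 is p_5/q_5 = 59/18.
The closest fraction with denominator <= 39 is either p_5/q_5 or the intermediate fraction (k*p_5 + p_4)/(k*q_5 + q_4) with the largest k >= 1 whose denominator stays <= 39; these approach x as k grows, and every other convergent or intermediate fraction in range is farther away.
Largest k: floor((39 - q_4)/q_5) = floor((39 - 11)/18) = 1.
That gives (1*59 + 36)/(1*18 + 11) = 95/29.
Compare the errors: |x - 59/18| = |803*18 - 59*245|/(245*18) = 1/4410, and |x - 95/29| = |803*29 - 95*245|/(245*29) = 12/7105.
Cross-multiplying, 1*7105 = 7105 < 52920 = 12*4410, so 1/4410 is smaller: the convergent 59/18 is closer to x than 95/29.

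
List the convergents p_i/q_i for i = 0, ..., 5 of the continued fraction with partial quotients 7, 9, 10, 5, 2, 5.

Using the convergent recurrence p_i = a_i*p_{i-1} + p_{i-2}, q_i = a_i*q_{i-1} + q_{i-2} with p_{-2}=0, p_{-1}=1, q_{-2}=1, q_{-1}=0:
  i=0: a_0=7, p_0 = 7*1 + 0 = 7, q_0 = 7*0 + 1 = 1.
  i=1: a_1=9, p_1 = 9*7 + 1 = 64, q_1 = 9*1 + 0 = 9.
  i=2: a_2=10, p_2 = 10*64 + 7 = 647, q_2 = 10*9 + 1 = 91.
  i=3: a_3=5, p_3 = 5*647 + 64 = 3299, q_3 = 5*91 + 9 = 464.
  i=4: a_4=2, p_4 = 2*3299 + 647 = 7245, q_4 = 2*464 + 91 = 1019.
  i=5: a_5=5, p_5 = 5*7245 + 3299 = 39524, q_5 = 5*1019 + 464 = 5559.

7/1, 64/9, 647/91, 3299/464, 7245/1019, 39524/5559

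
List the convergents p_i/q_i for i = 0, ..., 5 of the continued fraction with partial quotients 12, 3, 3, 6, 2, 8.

Using the convergent recurrence p_i = a_i*p_{i-1} + p_{i-2}, q_i = a_i*q_{i-1} + q_{i-2} with p_{-2}=0, p_{-1}=1, q_{-2}=1, q_{-1}=0:
  i=0: a_0=12, p_0 = 12*1 + 0 = 12, q_0 = 12*0 + 1 = 1.
  i=1: a_1=3, p_1 = 3*12 + 1 = 37, q_1 = 3*1 + 0 = 3.
  i=2: a_2=3, p_2 = 3*37 + 12 = 123, q_2 = 3*3 + 1 = 10.
  i=3: a_3=6, p_3 = 6*123 + 37 = 775, q_3 = 6*10 + 3 = 63.
  i=4: a_4=2, p_4 = 2*775 + 123 = 1673, q_4 = 2*63 + 10 = 136.
  i=5: a_5=8, p_5 = 8*1673 + 775 = 14159, q_5 = 8*136 + 63 = 1151.

12/1, 37/3, 123/10, 775/63, 1673/136, 14159/1151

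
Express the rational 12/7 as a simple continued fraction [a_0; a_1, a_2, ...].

Run the Euclidean algorithm on 12 and 7; the successive quotients are the partial quotients a_0, a_1, ... (each step inverts the fractional part left over by the previous one):
  12 = 1*7 + 5, so a_0 = 1.
  7 = 1*5 + 2, so a_1 = 1.
  5 = 2*2 + 1, so a_2 = 2.
  2 = 2*1 + 0, so a_3 = 2.
The remainder reaches 0 after 4 divisions, so the expansion has 4 partial quotients, read off in order.

[1; 1, 2, 2]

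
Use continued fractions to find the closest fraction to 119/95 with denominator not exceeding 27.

5/4

Expand x = 119/95 as a continued fraction with the Euclidean algorithm:
  119 = 1*95 + 24, so a_0 = 1.
  95 = 3*24 + 23, so a_1 = 3.
  24 = 1*23 + 1, so a_2 = 1.
  23 = 23*1 + 0, so a_3 = 23.
so x = [1; 3, 1, 23].
Convergents (p_i = a_i*p_{i-1} + p_{i-2}, q_i = a_i*q_{i-1} + q_{i-2} with p_{-2}=0, p_{-1}=1, q_{-2}=1, q_{-1}=0), until the denominator exceeds 27:
  i=0: a_0=1, p_0 = 1*1 + 0 = 1, q_0 = 1*0 + 1 = 1.
  i=1: a_1=3, p_1 = 3*1 + 1 = 4, q_1 = 3*1 + 0 = 3.
  i=2: a_2=1, p_2 = 1*4 + 1 = 5, q_2 = 1*3 + 1 = 4.
  i=3: a_3=23, p_3 = 23*5 + 4 = 119, q_3 = 23*4 + 3 = 95.
q_3 = 95 > 27, so the last convergent with denominator <= 27 is p_2/q_2 = 5/4.
The closest fraction with denominator <= 27 is either p_2/q_2 or the intermediate fraction (k*p_2 + p_1)/(k*q_2 + q_1) with the largest k >= 1 whose denominator stays <= 27; these approach x as k grows, and every other convergent or intermediate fraction in range is farther away.
Largest k: floor((27 - q_1)/q_2) = floor((27 - 3)/4) = 6.
That gives (6*5 + 4)/(6*4 + 3) = 34/27.
Compare the errors: |x - 5/4| = |119*4 - 5*95|/(95*4) = 1/380, and |x - 34/27| = |119*27 - 34*95|/(95*27) = 17/2565.
Cross-multiplying, 1*2565 = 2565 < 6460 = 17*380, so 1/380 is smaller: the convergent 5/4 is closer to x than 34/27.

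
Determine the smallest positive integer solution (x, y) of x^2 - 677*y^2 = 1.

(x, y) = (1353, 52)

First expand sqrt(677) as a continued fraction. With x_i = (sqrt(677) + m_i)/d_i and (m_0, d_0) = (0, 1): a_0 = floor(sqrt(677)) = 26, since 26^2 = 676 <= 677 < 729 = 27^2.
Iterate m_{i+1} = d_i*a_i - m_i, d_{i+1} = (677 - m_{i+1}^2)/d_i, a_{i+1} = floor((a_0 + m_{i+1})/d_{i+1}):
  m_1 = 1*26 - 0 = 26, d_1 = (677 - 26^2)/1 = 1/1 = 1, a_1 = floor((26 + 26)/1) = 52.
  m_2 = 1*52 - 26 = 26, d_2 = (677 - 26^2)/1 = 1/1 = 1: (m_2, d_2) = (m_1, d_1) = (26, 1), so from here the quotient a_1 repeats; the period length is 1.
So sqrt(677) = [26; (52)] with period length k = 1.
k is odd, so (p_{k-1}, q_{k-1}) only solves x^2 - 677y^2 = -1 and the fundamental solution of x^2 - 677y^2 = 1 is (p_{2k-1}, q_{2k-1}) = (p_1, q_1); compute convergents through index 1, running through the period twice.
Convergents (p_i = a_i*p_{i-1} + p_{i-2}, q_i = a_i*q_{i-1} + q_{i-2} with p_{-2}=0, p_{-1}=1, q_{-2}=1, q_{-1}=0):
  i=0: a_0=26, p_0 = 26*1 + 0 = 26, q_0 = 26*0 + 1 = 1.
  i=1: a_1=52, p_1 = 52*26 + 1 = 1353, q_1 = 52*1 + 0 = 52.
Indeed p_0^2 - 677*q_0^2 = 676 - 677 = -1, not +1.
Check: 1353^2 - 677*52^2 = 1830609 - 1830608 = 1, so (x, y) = (1353, 52) solves the equation, and by the theorem it is the least positive solution.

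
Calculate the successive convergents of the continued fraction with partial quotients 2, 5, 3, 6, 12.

Using the convergent recurrence p_i = a_i*p_{i-1} + p_{i-2}, q_i = a_i*q_{i-1} + q_{i-2} with p_{-2}=0, p_{-1}=1, q_{-2}=1, q_{-1}=0:
  i=0: a_0=2, p_0 = 2*1 + 0 = 2, q_0 = 2*0 + 1 = 1.
  i=1: a_1=5, p_1 = 5*2 + 1 = 11, q_1 = 5*1 + 0 = 5.
  i=2: a_2=3, p_2 = 3*11 + 2 = 35, q_2 = 3*5 + 1 = 16.
  i=3: a_3=6, p_3 = 6*35 + 11 = 221, q_3 = 6*16 + 5 = 101.
  i=4: a_4=12, p_4 = 12*221 + 35 = 2687, q_4 = 12*101 + 16 = 1228.

2/1, 11/5, 35/16, 221/101, 2687/1228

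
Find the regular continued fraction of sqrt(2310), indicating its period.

[48; (16, 96)]

Write x_i = (sqrt(2310) + m_i)/d_i with (m_0, d_0) = (0, 1). a_0 = floor(sqrt(2310)) = 48, since 48^2 = 2304 <= 2310 < 2401 = 49^2.
Iterate m_{i+1} = d_i*a_i - m_i, d_{i+1} = (2310 - m_{i+1}^2)/d_i, a_{i+1} = floor((a_0 + m_{i+1})/d_{i+1}):
  m_1 = 1*48 - 0 = 48, d_1 = (2310 - 48^2)/1 = 6/1 = 6, a_1 = floor((48 + 48)/6) = 16.
  m_2 = 6*16 - 48 = 48, d_2 = (2310 - 48^2)/6 = 6/6 = 1, a_2 = floor((48 + 48)/1) = 96.
  m_3 = 1*96 - 48 = 48, d_3 = (2310 - 48^2)/1 = 6/1 = 6: (m_3, d_3) = (m_1, d_1) = (48, 6), so from here the quotients repeat a_1, a_2; the period length is 2.
Hence the expansion of sqrt(2310) is a_0 = 48 followed by the repeating block 16, 96 (period 2).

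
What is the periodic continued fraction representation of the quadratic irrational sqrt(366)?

Write x_i = (sqrt(366) + m_i)/d_i with (m_0, d_0) = (0, 1). a_0 = floor(sqrt(366)) = 19, since 19^2 = 361 <= 366 < 400 = 20^2.
Iterate m_{i+1} = d_i*a_i - m_i, d_{i+1} = (366 - m_{i+1}^2)/d_i, a_{i+1} = floor((a_0 + m_{i+1})/d_{i+1}):
  m_1 = 1*19 - 0 = 19, d_1 = (366 - 19^2)/1 = 5/1 = 5, a_1 = floor((19 + 19)/5) = 7.
  m_2 = 5*7 - 19 = 16, d_2 = (366 - 16^2)/5 = 110/5 = 22, a_2 = floor((19 + 16)/22) = 1.
  m_3 = 22*1 - 16 = 6, d_3 = (366 - 6^2)/22 = 330/22 = 15, a_3 = floor((19 + 6)/15) = 1.
  m_4 = 15*1 - 6 = 9, d_4 = (366 - 9^2)/15 = 285/15 = 19, a_4 = floor((19 + 9)/19) = 1.
  m_5 = 19*1 - 9 = 10, d_5 = (366 - 10^2)/19 = 266/19 = 14, a_5 = floor((19 + 10)/14) = 2.
  m_6 = 14*2 - 10 = 18, d_6 = (366 - 18^2)/14 = 42/14 = 3, a_6 = floor((19 + 18)/3) = 12.
  m_7 = 3*12 - 18 = 18, d_7 = (366 - 18^2)/3 = 42/3 = 14, a_7 = floor((19 + 18)/14) = 2.
  m_8 = 14*2 - 18 = 10, d_8 = (366 - 10^2)/14 = 266/14 = 19, a_8 = floor((19 + 10)/19) = 1.
  m_9 = 19*1 - 10 = 9, d_9 = (366 - 9^2)/19 = 285/19 = 15, a_9 = floor((19 + 9)/15) = 1.
  m_10 = 15*1 - 9 = 6, d_10 = (366 - 6^2)/15 = 330/15 = 22, a_10 = floor((19 + 6)/22) = 1.
  m_11 = 22*1 - 6 = 16, d_11 = (366 - 16^2)/22 = 110/22 = 5, a_11 = floor((19 + 16)/5) = 7.
  m_12 = 5*7 - 16 = 19, d_12 = (366 - 19^2)/5 = 5/5 = 1, a_12 = floor((19 + 19)/1) = 38.
  m_13 = 1*38 - 19 = 19, d_13 = (366 - 19^2)/1 = 5/1 = 5: (m_13, d_13) = (m_1, d_1) = (19, 5), so from here the quotients repeat a_1, ..., a_12; the period length is 12.
Hence the expansion of sqrt(366) is a_0 = 19 followed by the repeating block 7, 1, 1, 1, 2, 12, 2, 1, 1, 1, 7, 38 (period 12).

[19; (7, 1, 1, 1, 2, 12, 2, 1, 1, 1, 7, 38)]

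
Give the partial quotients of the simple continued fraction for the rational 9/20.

[0; 2, 4, 2]

Run the Euclidean algorithm on 9 and 20; the successive quotients are the partial quotients a_0, a_1, ... (each step inverts the fractional part left over by the previous one):
  9 = 0*20 + 9, so a_0 = 0.
  20 = 2*9 + 2, so a_1 = 2.
  9 = 4*2 + 1, so a_2 = 4.
  2 = 2*1 + 0, so a_3 = 2.
The remainder reaches 0 after 4 divisions, so the expansion has 4 partial quotients, read off in order.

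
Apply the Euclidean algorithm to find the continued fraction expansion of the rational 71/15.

Run the Euclidean algorithm on 71 and 15; the successive quotients are the partial quotients a_0, a_1, ... (each step inverts the fractional part left over by the previous one):
  71 = 4*15 + 11, so a_0 = 4.
  15 = 1*11 + 4, so a_1 = 1.
  11 = 2*4 + 3, so a_2 = 2.
  4 = 1*3 + 1, so a_3 = 1.
  3 = 3*1 + 0, so a_4 = 3.
The remainder reaches 0 after 5 divisions, so the expansion has 5 partial quotients, read off in order.

[4; 1, 2, 1, 3]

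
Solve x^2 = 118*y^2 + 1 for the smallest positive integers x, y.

First expand sqrt(118) as a continued fraction. With x_i = (sqrt(118) + m_i)/d_i and (m_0, d_0) = (0, 1): a_0 = floor(sqrt(118)) = 10, since 10^2 = 100 <= 118 < 121 = 11^2.
Iterate m_{i+1} = d_i*a_i - m_i, d_{i+1} = (118 - m_{i+1}^2)/d_i, a_{i+1} = floor((a_0 + m_{i+1})/d_{i+1}):
  m_1 = 1*10 - 0 = 10, d_1 = (118 - 10^2)/1 = 18/1 = 18, a_1 = floor((10 + 10)/18) = 1.
  m_2 = 18*1 - 10 = 8, d_2 = (118 - 8^2)/18 = 54/18 = 3, a_2 = floor((10 + 8)/3) = 6.
  m_3 = 3*6 - 8 = 10, d_3 = (118 - 10^2)/3 = 18/3 = 6, a_3 = floor((10 + 10)/6) = 3.
  m_4 = 6*3 - 10 = 8, d_4 = (118 - 8^2)/6 = 54/6 = 9, a_4 = floor((10 + 8)/9) = 2.
  m_5 = 9*2 - 8 = 10, d_5 = (118 - 10^2)/9 = 18/9 = 2, a_5 = floor((10 + 10)/2) = 10.
  m_6 = 2*10 - 10 = 10, d_6 = (118 - 10^2)/2 = 18/2 = 9, a_6 = floor((10 + 10)/9) = 2.
  m_7 = 9*2 - 10 = 8, d_7 = (118 - 8^2)/9 = 54/9 = 6, a_7 = floor((10 + 8)/6) = 3.
  m_8 = 6*3 - 8 = 10, d_8 = (118 - 10^2)/6 = 18/6 = 3, a_8 = floor((10 + 10)/3) = 6.
  m_9 = 3*6 - 10 = 8, d_9 = (118 - 8^2)/3 = 54/3 = 18, a_9 = floor((10 + 8)/18) = 1.
  m_10 = 18*1 - 8 = 10, d_10 = (118 - 10^2)/18 = 18/18 = 1, a_10 = floor((10 + 10)/1) = 20.
  m_11 = 1*20 - 10 = 10, d_11 = (118 - 10^2)/1 = 18/1 = 18: (m_11, d_11) = (m_1, d_1) = (10, 18), so from here the quotients repeat a_1, ..., a_10; the period length is 10.
So sqrt(118) = [10; (1, 6, 3, 2, 10, 2, 3, 6, 1, 20)] with period length k = 10.
k is even, so the fundamental solution of x^2 - 118y^2 = 1 is (p_{k-1}, q_{k-1}) = (p_9, q_9); compute convergents through index 9.
Convergents (p_i = a_i*p_{i-1} + p_{i-2}, q_i = a_i*q_{i-1} + q_{i-2} with p_{-2}=0, p_{-1}=1, q_{-2}=1, q_{-1}=0):
  i=0: a_0=10, p_0 = 10*1 + 0 = 10, q_0 = 10*0 + 1 = 1.
  i=1: a_1=1, p_1 = 1*10 + 1 = 11, q_1 = 1*1 + 0 = 1.
  i=2: a_2=6, p_2 = 6*11 + 10 = 76, q_2 = 6*1 + 1 = 7.
  i=3: a_3=3, p_3 = 3*76 + 11 = 239, q_3 = 3*7 + 1 = 22.
  i=4: a_4=2, p_4 = 2*239 + 76 = 554, q_4 = 2*22 + 7 = 51.
  i=5: a_5=10, p_5 = 10*554 + 239 = 5779, q_5 = 10*51 + 22 = 532.
  i=6: a_6=2, p_6 = 2*5779 + 554 = 12112, q_6 = 2*532 + 51 = 1115.
  i=7: a_7=3, p_7 = 3*12112 + 5779 = 42115, q_7 = 3*1115 + 532 = 3877.
  i=8: a_8=6, p_8 = 6*42115 + 12112 = 264802, q_8 = 6*3877 + 1115 = 24377.
  i=9: a_9=1, p_9 = 1*264802 + 42115 = 306917, q_9 = 1*24377 + 3877 = 28254.
Check: 306917^2 - 118*28254^2 = 94198044889 - 94198044888 = 1, so (x, y) = (306917, 28254) solves the equation, and by the theorem it is the least positive solution.

(x, y) = (306917, 28254)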